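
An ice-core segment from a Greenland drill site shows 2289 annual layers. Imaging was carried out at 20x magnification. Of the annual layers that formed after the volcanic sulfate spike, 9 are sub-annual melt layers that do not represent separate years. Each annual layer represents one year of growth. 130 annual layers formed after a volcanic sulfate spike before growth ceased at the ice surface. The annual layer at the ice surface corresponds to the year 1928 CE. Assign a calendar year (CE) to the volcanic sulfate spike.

1807 CE

130 annual layers post-date the volcanic sulfate spike.
Removing the 9 false annual layers leaves 130 − 9 = 121 true annual layers beyond the volcanic sulfate spike.
Counting back 121 years from 1928 CE places the volcanic sulfate spike in 1928 − 121 = 1807 CE.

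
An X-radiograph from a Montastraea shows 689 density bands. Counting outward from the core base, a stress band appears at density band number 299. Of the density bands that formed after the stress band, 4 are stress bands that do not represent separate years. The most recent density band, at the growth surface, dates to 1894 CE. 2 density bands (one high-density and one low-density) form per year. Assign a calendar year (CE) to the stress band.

689 − 299 = 390 density bands lie beyond the stress band toward the growth surface.
Removing the 4 false density bands leaves 390 − 4 = 386 true density bands beyond the stress band.
With 2 density bands per year, 386 / 2 = 193 years.
Counting back 193 years from 1894 CE places the stress band in 1894 − 193 = 1701 CE.

1701 CE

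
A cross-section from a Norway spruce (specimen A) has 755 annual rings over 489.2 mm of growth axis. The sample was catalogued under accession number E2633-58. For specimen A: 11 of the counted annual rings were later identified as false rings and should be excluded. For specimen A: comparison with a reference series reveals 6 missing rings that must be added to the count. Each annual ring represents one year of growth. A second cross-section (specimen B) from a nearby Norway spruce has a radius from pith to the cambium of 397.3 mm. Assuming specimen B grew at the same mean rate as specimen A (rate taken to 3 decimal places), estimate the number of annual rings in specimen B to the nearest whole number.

Specimen A: correcting the raw count gives 755 − 11 + 6 = 750 true annual rings.
A: 489.2 mm over 750 years gives 489.2 / 750 ≈ 0.652 mm/yr.
Specimen B: 397.3 mm / 0.652 mm per year = 609.36 years ≈ 609 annual rings.

609 annual rings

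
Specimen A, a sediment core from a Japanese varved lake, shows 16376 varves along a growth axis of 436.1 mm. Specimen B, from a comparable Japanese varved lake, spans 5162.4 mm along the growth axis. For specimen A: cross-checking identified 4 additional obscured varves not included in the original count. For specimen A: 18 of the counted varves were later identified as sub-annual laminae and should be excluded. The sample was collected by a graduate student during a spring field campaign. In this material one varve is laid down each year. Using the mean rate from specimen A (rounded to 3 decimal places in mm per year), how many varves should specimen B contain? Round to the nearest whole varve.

Specimen A: after corrections the count is 16376 − 18 + 4 = 16362 varves.
A: Extension rate ≈ 436.1 / 16362 = 0.027 mm/year.
For B, 5162.4 / 0.027 = 191200.00 years ≈ 191200 varves.

191200 varves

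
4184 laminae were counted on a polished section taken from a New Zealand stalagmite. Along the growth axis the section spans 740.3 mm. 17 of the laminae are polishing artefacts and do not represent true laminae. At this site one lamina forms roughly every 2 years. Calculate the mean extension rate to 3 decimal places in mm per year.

True lamina count = 4184 − 17 = 4167.
Multiplying by 2 years per lamina: 4167 × 2 = 8334 years.
Extension rate ≈ 740.3 / 8334 = 0.089 mm per year.

0.089 mm per year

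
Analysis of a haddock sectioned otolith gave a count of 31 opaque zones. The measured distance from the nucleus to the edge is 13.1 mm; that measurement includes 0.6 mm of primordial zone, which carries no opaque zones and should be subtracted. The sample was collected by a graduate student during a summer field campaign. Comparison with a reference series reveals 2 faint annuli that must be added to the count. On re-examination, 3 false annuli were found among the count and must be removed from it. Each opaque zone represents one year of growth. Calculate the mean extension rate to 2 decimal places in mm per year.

True opaque zone count = 31 − 3 + 2 = 30.
Removing the 0.6 mm offcut leaves 13.1 − 0.6 = 12.5 mm.
Mean rate = 12.5 mm / 30 years ≈ 0.42 mm per year.

0.42 mm per year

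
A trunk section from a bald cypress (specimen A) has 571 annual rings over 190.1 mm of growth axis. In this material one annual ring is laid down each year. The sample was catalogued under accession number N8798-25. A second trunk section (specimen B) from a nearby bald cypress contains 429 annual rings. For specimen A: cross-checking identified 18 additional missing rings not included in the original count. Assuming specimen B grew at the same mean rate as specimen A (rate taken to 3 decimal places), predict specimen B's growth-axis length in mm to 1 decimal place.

Specimen A: correcting the raw count gives 571 + 18 = 589 true annual rings.
A: 190.1 mm over 589 years gives 190.1 / 589 ≈ 0.323 mm/year.
For B, 0.323 mm/year × 429 years = 138.6 mm.

138.6 mm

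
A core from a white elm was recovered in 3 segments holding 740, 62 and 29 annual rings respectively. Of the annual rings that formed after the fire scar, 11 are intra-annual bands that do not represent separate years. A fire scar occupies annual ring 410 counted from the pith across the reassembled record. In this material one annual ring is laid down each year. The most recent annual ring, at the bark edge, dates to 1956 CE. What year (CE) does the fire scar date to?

Total annual rings = 740 + 62 + 29 = 831.
The fire scar sits at annual ring 410 from the pith, so 831 − 410 = 421 annual rings formed after it.
Excluding 11 false annual rings: 421 − 11 = 410.
Counting back 410 years from 1956 CE places the fire scar in 1956 − 410 = 1546 CE.

1546 CE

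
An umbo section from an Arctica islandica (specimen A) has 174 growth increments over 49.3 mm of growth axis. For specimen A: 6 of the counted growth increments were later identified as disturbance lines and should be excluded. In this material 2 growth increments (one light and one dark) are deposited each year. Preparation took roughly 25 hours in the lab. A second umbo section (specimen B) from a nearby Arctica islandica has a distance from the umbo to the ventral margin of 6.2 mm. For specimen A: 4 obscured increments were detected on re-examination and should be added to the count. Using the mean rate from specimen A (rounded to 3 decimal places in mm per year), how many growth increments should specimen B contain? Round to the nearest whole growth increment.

22 growth increments

Specimen A: adjusted count: 174 − 6 + 4 = 172 growth increments.
Specimen A: with 2 growth increments per year, 172 / 2 = 86 years.
A: Extension rate ≈ 49.3 / 86 = 0.573 mm per year.
For B, 6.2 / 0.573 = 10.82 years; at 2 growth increments per year that is 10.82 × 2 ≈ 22 growth increments.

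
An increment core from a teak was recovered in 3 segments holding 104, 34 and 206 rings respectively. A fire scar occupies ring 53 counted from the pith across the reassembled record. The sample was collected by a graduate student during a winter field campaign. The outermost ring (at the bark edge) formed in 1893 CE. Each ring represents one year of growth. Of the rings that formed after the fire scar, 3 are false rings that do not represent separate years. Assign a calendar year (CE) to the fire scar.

Total rings = 104 + 34 + 206 = 344.
The fire scar sits at ring 53 from the pith, so 344 − 53 = 291 rings formed after it.
Removing the 3 false rings leaves 291 − 3 = 288 true rings beyond the fire scar.
1893 − 288 = 1605 CE.

1605 CE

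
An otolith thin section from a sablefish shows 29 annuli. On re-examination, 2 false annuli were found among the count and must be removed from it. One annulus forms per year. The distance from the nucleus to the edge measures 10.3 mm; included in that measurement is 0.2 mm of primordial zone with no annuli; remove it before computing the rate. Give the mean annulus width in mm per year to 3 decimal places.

0.374 mm per year

Correcting the raw count gives 29 − 2 = 27 true annuli.
The growth record spans 10.3 − 0.2 = 10.1 mm.
10.1 mm over 27 years gives 10.1 / 27 ≈ 0.374 mm per year.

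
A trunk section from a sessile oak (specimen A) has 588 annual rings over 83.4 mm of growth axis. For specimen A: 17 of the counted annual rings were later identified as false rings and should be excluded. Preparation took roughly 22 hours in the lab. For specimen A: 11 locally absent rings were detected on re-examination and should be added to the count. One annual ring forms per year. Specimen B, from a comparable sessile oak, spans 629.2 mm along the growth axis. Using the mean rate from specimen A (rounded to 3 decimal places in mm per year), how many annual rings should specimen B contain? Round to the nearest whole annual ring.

Specimen A: after corrections the count is 588 − 17 + 11 = 582 annual rings.
A: Extension rate ≈ 83.4 / 582 = 0.143 mm/year.
Specimen B: 629.2 mm / 0.143 mm per year = 4400.00 years ≈ 4400 annual rings.

4400 annual rings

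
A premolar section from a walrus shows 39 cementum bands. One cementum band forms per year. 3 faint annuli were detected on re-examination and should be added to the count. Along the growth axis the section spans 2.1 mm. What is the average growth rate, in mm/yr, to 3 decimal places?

Adjusted count: 39 + 3 = 42 cementum bands.
2.1 mm over 42 years gives 2.1 / 42 ≈ 0.050 mm/yr.

0.050 mm/yr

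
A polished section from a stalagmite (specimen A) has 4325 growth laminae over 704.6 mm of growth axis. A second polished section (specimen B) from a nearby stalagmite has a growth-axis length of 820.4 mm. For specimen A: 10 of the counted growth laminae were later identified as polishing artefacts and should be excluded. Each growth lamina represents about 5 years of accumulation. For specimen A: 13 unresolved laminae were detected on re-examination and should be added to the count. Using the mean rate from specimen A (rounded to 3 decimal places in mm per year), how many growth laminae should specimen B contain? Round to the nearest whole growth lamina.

Specimen A: after corrections the count is 4325 − 10 + 13 = 4328 growth laminae.
Specimen A: at 5 years per growth lamina, 4328 × 5 = 21640 years.
A: Extension rate ≈ 704.6 / 21640 = 0.033 mm per year.
Specimen B: 820.4 mm / 0.033 mm per year = 24860.61 years; at 5 years per growth lamina that is 24860.61 / 5 ≈ 4972 growth laminae.

4972 growth laminae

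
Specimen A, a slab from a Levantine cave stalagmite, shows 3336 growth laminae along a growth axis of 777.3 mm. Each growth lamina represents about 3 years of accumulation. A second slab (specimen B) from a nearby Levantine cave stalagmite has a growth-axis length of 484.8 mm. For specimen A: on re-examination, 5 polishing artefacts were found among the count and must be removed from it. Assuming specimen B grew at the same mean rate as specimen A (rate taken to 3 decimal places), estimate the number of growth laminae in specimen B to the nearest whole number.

Specimen A: after corrections the count is 3336 − 5 = 3331 growth laminae.
Specimen A: at 3 years per growth lamina, 3331 × 3 = 9993 years.
A: Extension rate ≈ 777.3 / 9993 = 0.078 mm/yr.
B spans 484.8 / 0.078 = 6215.38 years; at 3 years per growth lamina that is 6215.38 / 3 ≈ 2072 growth laminae.

2072 growth laminae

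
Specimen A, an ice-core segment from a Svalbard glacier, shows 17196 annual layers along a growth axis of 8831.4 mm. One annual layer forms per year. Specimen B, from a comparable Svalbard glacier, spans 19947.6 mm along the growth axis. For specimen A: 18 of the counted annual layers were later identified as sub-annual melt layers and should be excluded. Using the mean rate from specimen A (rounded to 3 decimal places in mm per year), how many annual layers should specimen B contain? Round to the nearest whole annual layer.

38809 annual layers

Specimen A: correcting the raw count gives 17196 − 18 = 17178 true annual layers.
A: Extension rate ≈ 8831.4 / 17178 = 0.514 mm/year.
For B, 19947.6 / 0.514 = 38808.56 years ≈ 38809 annual layers.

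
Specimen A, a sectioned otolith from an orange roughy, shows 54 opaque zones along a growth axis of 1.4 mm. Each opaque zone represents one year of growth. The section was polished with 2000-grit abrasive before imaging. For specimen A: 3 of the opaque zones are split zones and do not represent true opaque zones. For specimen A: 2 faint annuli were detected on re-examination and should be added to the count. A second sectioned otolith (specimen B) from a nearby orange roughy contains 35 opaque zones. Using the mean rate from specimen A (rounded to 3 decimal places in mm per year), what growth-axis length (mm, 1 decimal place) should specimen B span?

0.9 mm

Specimen A: true opaque zone count = 54 − 3 + 2 = 53.
A: Extension rate ≈ 1.4 / 53 = 0.026 mm/year.
For B, 0.026 mm/year × 35 years = 0.9 mm.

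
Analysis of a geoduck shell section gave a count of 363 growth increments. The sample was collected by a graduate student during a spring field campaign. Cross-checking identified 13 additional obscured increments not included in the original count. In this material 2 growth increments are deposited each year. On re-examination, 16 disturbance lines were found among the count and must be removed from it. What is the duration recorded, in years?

Adjusted count: 363 − 16 + 13 = 360 growth increments.
Dividing by 2 growth increments per year: 360 / 2 = 180 years.

180 years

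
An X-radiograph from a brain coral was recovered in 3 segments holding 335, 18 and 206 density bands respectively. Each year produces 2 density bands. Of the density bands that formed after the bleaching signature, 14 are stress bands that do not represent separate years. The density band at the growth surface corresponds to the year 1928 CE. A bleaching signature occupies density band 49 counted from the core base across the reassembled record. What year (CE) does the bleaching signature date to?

Total density bands = 335 + 18 + 206 = 559.
The bleaching signature sits at density band 49 from the core base, so 559 − 49 = 510 density bands formed after it.
Removing the 14 false density bands leaves 510 − 14 = 496 true density bands beyond the bleaching signature.
496 density bands at 2 per year is 496 / 2 = 248 years.
Counting back 248 years from 1928 CE places the bleaching signature in 1928 − 248 = 1680 CE.

1680 CE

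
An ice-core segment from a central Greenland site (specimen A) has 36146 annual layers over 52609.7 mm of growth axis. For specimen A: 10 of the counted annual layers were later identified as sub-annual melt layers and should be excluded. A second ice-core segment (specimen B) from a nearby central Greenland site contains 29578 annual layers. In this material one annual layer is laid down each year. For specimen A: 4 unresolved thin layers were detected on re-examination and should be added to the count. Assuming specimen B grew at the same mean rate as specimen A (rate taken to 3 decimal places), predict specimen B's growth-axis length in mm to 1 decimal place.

43065.6 mm

Specimen A: correcting the raw count gives 36146 − 10 + 4 = 36140 true annual layers.
A: 52609.7 mm over 36140 years gives 52609.7 / 36140 ≈ 1.456 mm/yr.
For B, 1.456 mm/year × 29578 years = 43065.6 mm.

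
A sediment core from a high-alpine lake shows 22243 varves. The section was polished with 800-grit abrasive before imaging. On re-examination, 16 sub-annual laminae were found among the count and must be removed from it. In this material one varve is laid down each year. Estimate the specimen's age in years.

22227 yr

After corrections the count is 22243 − 16 = 22227 varves.
At one varve per year, that is 22227 years.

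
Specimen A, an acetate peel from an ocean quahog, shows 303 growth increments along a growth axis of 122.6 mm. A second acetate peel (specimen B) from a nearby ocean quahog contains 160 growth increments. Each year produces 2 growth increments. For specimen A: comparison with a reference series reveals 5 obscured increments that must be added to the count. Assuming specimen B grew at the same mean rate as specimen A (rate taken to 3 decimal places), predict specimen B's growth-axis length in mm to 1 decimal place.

Specimen A: true growth increment count = 303 + 5 = 308.
Specimen A: with 2 growth increments per year, 308 / 2 = 154 years.
A: Extension rate ≈ 122.6 / 154 = 0.796 mm per year.
Specimen B: 160 growth increments at 2 per year is 160 / 2 = 80 years. Length of B = 0.796 × 80 = 63.7 mm.

63.7 mm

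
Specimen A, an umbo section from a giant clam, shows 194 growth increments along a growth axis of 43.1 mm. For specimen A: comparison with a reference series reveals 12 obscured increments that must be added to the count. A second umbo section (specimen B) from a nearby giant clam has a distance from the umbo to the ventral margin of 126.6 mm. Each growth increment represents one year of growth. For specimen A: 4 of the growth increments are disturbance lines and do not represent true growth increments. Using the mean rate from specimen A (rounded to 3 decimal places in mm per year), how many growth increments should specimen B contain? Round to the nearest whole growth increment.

Specimen A: after corrections the count is 194 − 4 + 12 = 202 growth increments.
A: 43.1 mm over 202 years gives 43.1 / 202 ≈ 0.213 mm/yr.
Specimen B: 126.6 mm / 0.213 mm per year = 594.37 years ≈ 594 growth increments.

594 growth increments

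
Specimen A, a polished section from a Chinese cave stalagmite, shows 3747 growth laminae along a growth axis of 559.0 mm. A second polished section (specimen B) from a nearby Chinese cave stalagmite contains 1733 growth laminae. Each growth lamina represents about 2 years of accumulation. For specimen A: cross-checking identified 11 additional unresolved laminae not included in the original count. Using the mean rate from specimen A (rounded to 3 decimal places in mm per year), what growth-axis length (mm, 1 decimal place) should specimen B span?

Specimen A: true growth lamina count = 3747 + 11 = 3758.
Specimen A: 3758 growth laminae at 2 years each span 3758 × 2 = 7516 years.
A: Extension rate ≈ 559.0 / 7516 = 0.074 mm per year.
Specimen B: 1733 growth laminae at 2 years each span 1733 × 2 = 3466 years. B's length ≈ 0.074 × 3466 = 256.5 mm.

256.5 mm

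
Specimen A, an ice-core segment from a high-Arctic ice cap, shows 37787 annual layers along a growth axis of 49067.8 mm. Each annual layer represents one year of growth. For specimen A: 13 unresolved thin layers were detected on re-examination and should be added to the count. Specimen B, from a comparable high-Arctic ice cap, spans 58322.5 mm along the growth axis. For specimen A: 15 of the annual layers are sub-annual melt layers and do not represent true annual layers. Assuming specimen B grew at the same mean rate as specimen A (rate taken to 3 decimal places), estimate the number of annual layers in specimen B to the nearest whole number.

Specimen A: after corrections the count is 37787 − 15 + 13 = 37785 annual layers.
A: 49067.8 mm over 37785 years gives 49067.8 / 37785 ≈ 1.299 mm per year.
For B, 58322.5 / 1.299 = 44898.00 years ≈ 44898 annual layers.

44898 annual layers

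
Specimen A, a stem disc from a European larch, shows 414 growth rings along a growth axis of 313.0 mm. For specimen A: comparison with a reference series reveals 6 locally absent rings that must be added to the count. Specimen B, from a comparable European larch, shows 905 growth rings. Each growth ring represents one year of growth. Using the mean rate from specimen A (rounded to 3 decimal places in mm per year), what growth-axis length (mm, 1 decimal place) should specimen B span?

674.2 mm

Specimen A: true growth ring count = 414 + 6 = 420.
A: Extension rate ≈ 313.0 / 420 = 0.745 mm/year.
For B, 0.745 mm/year × 905 years = 674.2 mm.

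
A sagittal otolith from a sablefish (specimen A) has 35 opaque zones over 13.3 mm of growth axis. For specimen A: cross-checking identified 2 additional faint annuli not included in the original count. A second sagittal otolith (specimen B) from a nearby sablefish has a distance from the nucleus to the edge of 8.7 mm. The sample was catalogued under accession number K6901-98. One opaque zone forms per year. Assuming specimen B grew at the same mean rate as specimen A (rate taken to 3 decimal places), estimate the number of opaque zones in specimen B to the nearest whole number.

24 opaque zones

Specimen A: after corrections the count is 35 + 2 = 37 opaque zones.
A: Extension rate ≈ 13.3 / 37 = 0.359 mm/yr.
Specimen B: 8.7 mm / 0.359 mm per year = 24.23 years ≈ 24 opaque zones.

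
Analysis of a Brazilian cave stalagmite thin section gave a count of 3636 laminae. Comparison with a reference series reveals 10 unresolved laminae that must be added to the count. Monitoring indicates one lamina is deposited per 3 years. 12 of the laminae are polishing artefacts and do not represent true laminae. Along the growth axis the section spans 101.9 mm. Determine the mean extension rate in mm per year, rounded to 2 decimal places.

0.01 mm per year

Correcting the raw count gives 3636 − 12 + 10 = 3634 true laminae.
3634 laminae at 3 years each span 3634 × 3 = 10902 years.
Extension rate ≈ 101.9 / 10902 = 0.01 mm per year.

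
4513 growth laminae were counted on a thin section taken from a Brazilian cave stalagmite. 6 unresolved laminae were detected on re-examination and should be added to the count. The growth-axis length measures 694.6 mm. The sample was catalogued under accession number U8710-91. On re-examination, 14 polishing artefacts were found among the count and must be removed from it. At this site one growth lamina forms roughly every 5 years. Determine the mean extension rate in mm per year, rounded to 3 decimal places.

0.031 mm per year

True growth lamina count = 4513 − 14 + 6 = 4505.
4505 growth laminae at 5 years each span 4505 × 5 = 22525 years.
694.6 mm over 22525 years gives 694.6 / 22525 ≈ 0.031 mm per year.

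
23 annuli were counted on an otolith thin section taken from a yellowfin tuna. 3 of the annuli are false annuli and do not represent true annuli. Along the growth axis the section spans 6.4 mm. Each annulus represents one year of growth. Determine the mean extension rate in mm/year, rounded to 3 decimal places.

0.320 mm/year

Adjusted count: 23 − 3 = 20 annuli.
Extension rate ≈ 6.4 / 20 = 0.320 mm/year.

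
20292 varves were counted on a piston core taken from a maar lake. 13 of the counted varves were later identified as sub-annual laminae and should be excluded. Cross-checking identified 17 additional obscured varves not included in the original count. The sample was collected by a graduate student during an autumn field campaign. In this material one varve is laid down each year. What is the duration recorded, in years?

20296 years

True varve count = 20292 − 13 + 17 = 20296.
One varve per year makes the duration 20296 years.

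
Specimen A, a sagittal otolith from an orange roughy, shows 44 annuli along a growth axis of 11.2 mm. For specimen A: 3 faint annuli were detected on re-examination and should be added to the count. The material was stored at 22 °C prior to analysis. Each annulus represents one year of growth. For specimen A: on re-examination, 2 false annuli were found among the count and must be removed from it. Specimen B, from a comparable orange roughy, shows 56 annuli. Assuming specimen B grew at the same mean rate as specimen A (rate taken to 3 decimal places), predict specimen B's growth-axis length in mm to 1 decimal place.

13.9 mm

Specimen A: true annulus count = 44 − 2 + 3 = 45.
A: 11.2 mm over 45 years gives 11.2 / 45 ≈ 0.249 mm/year.
B's length ≈ 0.249 × 56 = 13.9 mm.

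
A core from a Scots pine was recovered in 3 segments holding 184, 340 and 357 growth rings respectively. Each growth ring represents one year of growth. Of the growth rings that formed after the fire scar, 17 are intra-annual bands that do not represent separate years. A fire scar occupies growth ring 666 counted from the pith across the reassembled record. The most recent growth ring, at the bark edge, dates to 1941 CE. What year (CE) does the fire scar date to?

1743 CE

Total growth rings = 184 + 340 + 357 = 881.
The fire scar sits at growth ring 666 from the pith, so 881 − 666 = 215 growth rings formed after it.
Removing the 17 false growth rings leaves 215 − 17 = 198 true growth rings beyond the fire scar.
Counting back 198 years from 1941 CE places the fire scar in 1941 − 198 = 1743 CE.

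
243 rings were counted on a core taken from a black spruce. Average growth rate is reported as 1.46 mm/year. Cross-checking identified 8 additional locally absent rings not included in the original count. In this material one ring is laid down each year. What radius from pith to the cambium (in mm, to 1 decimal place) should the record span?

Adjusted count: 243 + 8 = 251 rings.
251 years at 1.46 mm/year gives 1.46 × 251 = 366.5 mm.

366.5 mm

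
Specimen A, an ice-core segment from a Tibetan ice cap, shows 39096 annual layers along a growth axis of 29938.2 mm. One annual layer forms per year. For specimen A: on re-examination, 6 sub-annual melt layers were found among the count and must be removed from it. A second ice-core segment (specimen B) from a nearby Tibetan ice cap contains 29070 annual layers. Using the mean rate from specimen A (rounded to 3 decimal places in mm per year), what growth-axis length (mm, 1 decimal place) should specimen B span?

Specimen A: after corrections the count is 39096 − 6 = 39090 annual layers.
A: Extension rate ≈ 29938.2 / 39090 = 0.766 mm per year.
For B, 0.766 mm/year × 29070 years = 22267.6 mm.

22267.6 mm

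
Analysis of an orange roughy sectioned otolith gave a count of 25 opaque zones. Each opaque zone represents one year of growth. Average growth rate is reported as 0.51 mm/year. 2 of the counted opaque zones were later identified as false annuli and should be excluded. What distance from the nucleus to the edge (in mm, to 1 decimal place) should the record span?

11.7 mm

Correcting the raw count gives 25 − 2 = 23 true opaque zones.
Predicted length = 0.51 mm/year × 23 years = 11.7 mm.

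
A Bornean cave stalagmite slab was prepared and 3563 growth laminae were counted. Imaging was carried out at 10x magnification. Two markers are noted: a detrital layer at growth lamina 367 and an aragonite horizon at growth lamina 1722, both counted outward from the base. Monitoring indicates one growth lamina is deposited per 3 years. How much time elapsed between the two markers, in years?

The two markers are separated by 1722 − 367 = 1355 growth laminae.
At 3 years per growth lamina, 1355 × 3 = 4065 years.

4065 yr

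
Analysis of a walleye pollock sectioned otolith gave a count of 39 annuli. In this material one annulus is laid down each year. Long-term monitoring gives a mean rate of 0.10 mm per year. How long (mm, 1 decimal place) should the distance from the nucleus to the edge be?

3.9 mm

39 years of growth are recorded.
39 years at 0.10 mm/year gives 0.10 × 39 = 3.9 mm.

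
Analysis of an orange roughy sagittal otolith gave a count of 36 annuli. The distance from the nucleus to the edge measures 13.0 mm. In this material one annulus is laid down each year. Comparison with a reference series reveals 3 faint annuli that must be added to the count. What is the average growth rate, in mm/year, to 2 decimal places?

0.33 mm/year

Adjusted count: 36 + 3 = 39 annuli.
13.0 mm over 39 years gives 13.0 / 39 ≈ 0.33 mm/year.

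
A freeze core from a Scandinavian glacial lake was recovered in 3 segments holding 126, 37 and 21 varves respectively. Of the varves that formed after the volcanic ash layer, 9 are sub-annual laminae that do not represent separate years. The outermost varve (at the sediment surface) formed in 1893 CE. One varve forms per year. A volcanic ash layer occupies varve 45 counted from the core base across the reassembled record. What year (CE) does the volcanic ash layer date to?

1763 CE

Total varves = 126 + 37 + 21 = 184.
The volcanic ash layer sits at varve 45 from the core base, so 184 − 45 = 139 varves formed after it.
Removing the 9 false varves leaves 139 − 9 = 130 true varves beyond the volcanic ash layer.
1893 − 130 = 1763 CE.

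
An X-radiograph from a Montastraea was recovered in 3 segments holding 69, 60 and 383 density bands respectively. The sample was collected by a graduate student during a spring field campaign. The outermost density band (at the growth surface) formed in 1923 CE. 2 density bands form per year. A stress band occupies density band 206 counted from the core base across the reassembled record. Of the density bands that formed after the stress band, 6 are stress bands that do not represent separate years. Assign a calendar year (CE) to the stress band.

Total density bands = 69 + 60 + 383 = 512.
The stress band sits at density band 206 from the core base, so 512 − 206 = 306 density bands formed after it.
Excluding 6 false density bands: 306 − 6 = 300.
Dividing by 2 density bands per year: 300 / 2 = 150 years.
Counting back 150 years from 1923 CE places the stress band in 1923 − 150 = 1773 CE.

1773 CE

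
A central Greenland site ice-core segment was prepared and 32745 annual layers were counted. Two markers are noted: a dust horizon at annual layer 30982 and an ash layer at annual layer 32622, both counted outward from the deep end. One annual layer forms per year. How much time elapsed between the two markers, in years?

1640 yr

Separation: 32622 − 30982 = 1640 annual layers.
At one annual layer per year, 1640 years elapsed between them.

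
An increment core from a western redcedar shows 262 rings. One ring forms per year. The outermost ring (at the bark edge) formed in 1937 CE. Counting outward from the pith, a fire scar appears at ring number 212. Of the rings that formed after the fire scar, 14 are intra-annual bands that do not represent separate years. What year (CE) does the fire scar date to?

1901 CE

262 − 212 = 50 rings lie beyond the fire scar toward the bark edge.
Removing the 14 false rings leaves 50 − 14 = 36 true rings beyond the fire scar.
The ring at the bark edge is 1937 CE, so the fire scar dates to 1937 − 36 = 1901 CE.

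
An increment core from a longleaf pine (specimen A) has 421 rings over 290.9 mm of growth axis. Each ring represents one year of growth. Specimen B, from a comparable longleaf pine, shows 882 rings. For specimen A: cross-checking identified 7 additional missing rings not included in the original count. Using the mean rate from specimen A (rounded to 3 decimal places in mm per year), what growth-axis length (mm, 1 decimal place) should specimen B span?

Specimen A: true ring count = 421 + 7 = 428.
A: Extension rate ≈ 290.9 / 428 = 0.680 mm per year.
For B, 0.680 mm/year × 882 years = 599.8 mm.

599.8 mm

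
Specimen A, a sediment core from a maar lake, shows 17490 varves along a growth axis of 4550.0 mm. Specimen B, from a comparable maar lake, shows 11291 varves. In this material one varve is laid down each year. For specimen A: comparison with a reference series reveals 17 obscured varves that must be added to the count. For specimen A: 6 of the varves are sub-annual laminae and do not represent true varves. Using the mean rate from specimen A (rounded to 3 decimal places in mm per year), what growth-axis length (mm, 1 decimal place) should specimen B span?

Specimen A: correcting the raw count gives 17490 − 6 + 17 = 17501 true varves.
A: Mean rate = 4550.0 mm / 17501 years ≈ 0.260 mm/year.
Length of B = 0.260 × 11291 = 2935.7 mm.

2935.7 mm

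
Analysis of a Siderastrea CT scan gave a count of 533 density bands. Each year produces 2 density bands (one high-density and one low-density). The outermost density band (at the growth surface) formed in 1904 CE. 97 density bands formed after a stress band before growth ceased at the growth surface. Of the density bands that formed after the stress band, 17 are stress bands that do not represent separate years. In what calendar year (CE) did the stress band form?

97 density bands post-date the stress band.
Removing the 17 false density bands leaves 97 − 17 = 80 true density bands beyond the stress band.
80 density bands at 2 per year is 80 / 2 = 40 years.
1904 − 40 = 1864 CE.

1864 CE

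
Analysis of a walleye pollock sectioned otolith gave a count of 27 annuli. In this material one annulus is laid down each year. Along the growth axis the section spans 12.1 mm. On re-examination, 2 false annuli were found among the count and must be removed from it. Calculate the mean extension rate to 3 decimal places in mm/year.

Adjusted count: 27 − 2 = 25 annuli.
Mean rate = 12.1 mm / 25 years ≈ 0.484 mm/year.

0.484 mm/year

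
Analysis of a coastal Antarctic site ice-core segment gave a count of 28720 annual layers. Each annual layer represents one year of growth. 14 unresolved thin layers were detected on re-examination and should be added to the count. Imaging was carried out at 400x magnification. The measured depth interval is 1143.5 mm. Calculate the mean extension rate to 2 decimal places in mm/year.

0.04 mm/year

Correcting the raw count gives 28720 + 14 = 28734 true annual layers.
Extension rate ≈ 1143.5 / 28734 = 0.04 mm/year.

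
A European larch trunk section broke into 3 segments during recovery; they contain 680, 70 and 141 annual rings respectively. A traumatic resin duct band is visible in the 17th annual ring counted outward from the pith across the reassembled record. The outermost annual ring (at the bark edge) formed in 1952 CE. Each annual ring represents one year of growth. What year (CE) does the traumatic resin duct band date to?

1078 CE

Total annual rings = 680 + 70 + 141 = 891.
The traumatic resin duct band sits at annual ring 17 from the pith, so 891 − 17 = 874 annual rings formed after it.
Counting back 874 years from 1952 CE places the traumatic resin duct band in 1952 − 874 = 1078 CE.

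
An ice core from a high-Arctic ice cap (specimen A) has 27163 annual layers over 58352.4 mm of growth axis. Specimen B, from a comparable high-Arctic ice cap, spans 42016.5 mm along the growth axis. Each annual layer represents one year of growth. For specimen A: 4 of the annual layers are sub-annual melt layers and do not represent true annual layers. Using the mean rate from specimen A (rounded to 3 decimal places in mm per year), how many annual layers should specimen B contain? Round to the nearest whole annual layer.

19552 annual layers

Specimen A: after corrections the count is 27163 − 4 = 27159 annual layers.
A: 58352.4 mm over 27159 years gives 58352.4 / 27159 ≈ 2.149 mm per year.
For B, 42016.5 / 2.149 = 19551.65 years ≈ 19552 annual layers.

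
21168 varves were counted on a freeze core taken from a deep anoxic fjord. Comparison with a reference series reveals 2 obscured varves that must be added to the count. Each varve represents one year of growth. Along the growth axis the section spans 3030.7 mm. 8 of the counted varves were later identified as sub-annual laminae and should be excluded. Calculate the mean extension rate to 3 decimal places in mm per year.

0.143 mm per year

Adjusted count: 21168 − 8 + 2 = 21162 varves.
Extension rate ≈ 3030.7 / 21162 = 0.143 mm per year.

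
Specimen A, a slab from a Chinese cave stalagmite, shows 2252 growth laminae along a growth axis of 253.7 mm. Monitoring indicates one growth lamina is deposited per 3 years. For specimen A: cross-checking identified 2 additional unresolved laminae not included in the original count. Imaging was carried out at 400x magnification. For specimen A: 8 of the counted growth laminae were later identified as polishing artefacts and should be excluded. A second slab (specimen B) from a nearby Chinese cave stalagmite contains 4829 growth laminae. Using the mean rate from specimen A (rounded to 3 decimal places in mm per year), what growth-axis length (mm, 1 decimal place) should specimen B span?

550.5 mm

Specimen A: true growth lamina count = 2252 − 8 + 2 = 2246.
Specimen A: 2246 growth laminae at 3 years each span 2246 × 3 = 6738 years.
A: 253.7 mm over 6738 years gives 253.7 / 6738 ≈ 0.038 mm/yr.
Specimen B: at 3 years per growth lamina, 4829 × 3 = 14487 years. Length of B = 0.038 × 14487 = 550.5 mm.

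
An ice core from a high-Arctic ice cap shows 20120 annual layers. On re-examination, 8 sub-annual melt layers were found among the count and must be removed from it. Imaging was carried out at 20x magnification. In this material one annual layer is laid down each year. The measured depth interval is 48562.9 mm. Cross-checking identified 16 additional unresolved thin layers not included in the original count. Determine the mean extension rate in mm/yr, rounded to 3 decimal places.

2.413 mm/yr

After corrections the count is 20120 − 8 + 16 = 20128 annual layers.
Mean rate = 48562.9 mm / 20128 years ≈ 2.413 mm/yr.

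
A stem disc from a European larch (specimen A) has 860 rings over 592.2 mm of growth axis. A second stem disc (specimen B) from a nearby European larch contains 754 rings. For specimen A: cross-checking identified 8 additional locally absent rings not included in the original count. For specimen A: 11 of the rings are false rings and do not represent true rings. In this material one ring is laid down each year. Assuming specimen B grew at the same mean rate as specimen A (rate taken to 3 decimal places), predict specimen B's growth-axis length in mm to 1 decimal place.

521.0 mm

Specimen A: true ring count = 860 − 11 + 8 = 857.
A: Extension rate ≈ 592.2 / 857 = 0.691 mm/yr.
For B, 0.691 mm/year × 754 years = 521.0 mm.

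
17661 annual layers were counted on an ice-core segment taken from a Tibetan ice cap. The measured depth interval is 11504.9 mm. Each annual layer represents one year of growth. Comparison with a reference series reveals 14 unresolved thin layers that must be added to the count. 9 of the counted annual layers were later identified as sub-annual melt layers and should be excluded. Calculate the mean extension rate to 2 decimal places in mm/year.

Adjusted count: 17661 − 9 + 14 = 17666 annual layers.
Mean rate = 11504.9 mm / 17666 years ≈ 0.65 mm/year.

0.65 mm/year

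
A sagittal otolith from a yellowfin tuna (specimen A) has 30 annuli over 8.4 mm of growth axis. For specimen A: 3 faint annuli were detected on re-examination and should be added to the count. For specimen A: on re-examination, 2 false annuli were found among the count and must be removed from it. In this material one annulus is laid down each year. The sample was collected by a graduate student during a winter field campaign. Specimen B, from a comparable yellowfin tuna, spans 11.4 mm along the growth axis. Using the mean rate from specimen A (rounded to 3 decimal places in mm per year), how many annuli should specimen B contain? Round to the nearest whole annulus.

Specimen A: true annulus count = 30 − 2 + 3 = 31.
A: Extension rate ≈ 8.4 / 31 = 0.271 mm/yr.
For B, 11.4 / 0.271 = 42.07 years ≈ 42 annuli.

42 annuli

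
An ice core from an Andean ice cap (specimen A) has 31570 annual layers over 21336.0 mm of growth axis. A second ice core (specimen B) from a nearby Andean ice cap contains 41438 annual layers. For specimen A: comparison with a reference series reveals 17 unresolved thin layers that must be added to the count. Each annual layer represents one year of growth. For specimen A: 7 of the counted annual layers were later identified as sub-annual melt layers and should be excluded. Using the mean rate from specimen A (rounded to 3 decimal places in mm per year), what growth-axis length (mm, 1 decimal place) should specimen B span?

Specimen A: correcting the raw count gives 31570 − 7 + 17 = 31580 true annual layers.
A: Extension rate ≈ 21336.0 / 31580 = 0.676 mm/yr.
For B, 0.676 mm/year × 41438 years = 28012.1 mm.

28012.1 mm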